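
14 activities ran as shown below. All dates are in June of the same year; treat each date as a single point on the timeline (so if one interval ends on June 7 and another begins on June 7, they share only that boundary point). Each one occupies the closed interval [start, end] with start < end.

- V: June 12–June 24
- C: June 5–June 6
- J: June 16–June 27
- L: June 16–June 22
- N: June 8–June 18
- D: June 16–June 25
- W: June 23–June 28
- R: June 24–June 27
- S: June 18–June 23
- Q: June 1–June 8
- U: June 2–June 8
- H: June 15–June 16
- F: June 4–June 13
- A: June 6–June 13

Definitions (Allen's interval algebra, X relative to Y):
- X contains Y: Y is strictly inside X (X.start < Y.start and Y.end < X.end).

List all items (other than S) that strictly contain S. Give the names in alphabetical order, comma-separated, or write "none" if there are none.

Target S = [June 18, June 23].
A [June 6, June 13] → before → no.
C [June 5, June 6] → before → no.
D [June 16, June 25] → contains → yes.
F [June 4, June 13] → before → no.
H [June 15, June 16] → before → no.
J [June 16, June 27] → contains → yes.
L [June 16, June 22] → overlaps → no.
N [June 8, June 18] → meets → no.
Q [June 1, June 8] → before → no.
R [June 24, June 27] → after → no.
U [June 2, June 8] → before → no.
V [June 12, June 24] → contains → yes.
W [June 23, June 28] → met-by → no.
Result: D, J, V.

D, J, V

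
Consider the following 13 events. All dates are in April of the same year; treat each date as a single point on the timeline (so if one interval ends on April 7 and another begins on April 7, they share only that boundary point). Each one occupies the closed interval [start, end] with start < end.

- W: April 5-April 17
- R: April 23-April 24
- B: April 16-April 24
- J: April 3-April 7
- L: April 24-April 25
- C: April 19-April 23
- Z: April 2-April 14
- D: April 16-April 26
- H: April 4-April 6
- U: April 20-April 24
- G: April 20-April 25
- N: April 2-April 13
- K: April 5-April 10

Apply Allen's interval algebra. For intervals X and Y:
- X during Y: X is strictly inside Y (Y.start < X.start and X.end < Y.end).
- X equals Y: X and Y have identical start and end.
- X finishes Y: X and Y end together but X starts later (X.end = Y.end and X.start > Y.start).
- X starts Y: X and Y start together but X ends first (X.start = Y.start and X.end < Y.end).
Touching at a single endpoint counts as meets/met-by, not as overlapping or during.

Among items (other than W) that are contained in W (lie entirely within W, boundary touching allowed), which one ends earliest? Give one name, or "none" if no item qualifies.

Target W = [April 5, April 17].
B [April 16, April 24] → overlapped-by → excluded.
C [April 19, April 23] → after → excluded.
D [April 16, April 26] → overlapped-by → excluded.
G [April 20, April 25] → after → excluded.
H [April 4, April 6] → overlaps → excluded.
J [April 3, April 7] → overlaps → excluded.
K [April 5, April 10] → starts → candidate.
L [April 24, April 25] → after → excluded.
N [April 2, April 13] → overlaps → excluded.
R [April 23, April 24] → after → excluded.
U [April 20, April 24] → after → excluded.
Z [April 2, April 14] → overlaps → excluded.
Among candidates, earliest end is April 10 → K.

K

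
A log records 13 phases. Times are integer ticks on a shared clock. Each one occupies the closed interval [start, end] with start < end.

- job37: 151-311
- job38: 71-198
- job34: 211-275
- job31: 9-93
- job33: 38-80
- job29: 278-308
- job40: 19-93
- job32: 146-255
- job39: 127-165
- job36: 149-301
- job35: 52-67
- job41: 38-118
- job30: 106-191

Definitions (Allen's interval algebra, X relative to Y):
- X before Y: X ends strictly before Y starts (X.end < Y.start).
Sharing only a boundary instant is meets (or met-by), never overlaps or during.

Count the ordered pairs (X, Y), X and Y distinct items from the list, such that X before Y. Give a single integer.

43

Checking all 156 ordered pairs for relation 'before'; matching pairs in alphabetical order:
(job30, job29): job30 before job29 ✓
(job30, job34): job30 before job34 ✓
(job31, job29): job31 before job29 ✓
(job31, job30): job31 before job30 ✓
(job31, job32): job31 before job32 ✓
(job31, job34): job31 before job34 ✓
(job31, job36): job31 before job36 ✓
(job31, job37): job31 before job37 ✓
(job31, job39): job31 before job39 ✓
(job32, job29): job32 before job29 ✓
(job33, job29): job33 before job29 ✓
(job33, job30): job33 before job30 ✓
(job33, job32): job33 before job32 ✓
(job33, job34): job33 before job34 ✓
(job33, job36): job33 before job36 ✓
(job33, job37): job33 before job37 ✓
(job33, job39): job33 before job39 ✓
(job34, job29): job34 before job29 ✓
(job35, job29): job35 before job29 ✓
(job35, job30): job35 before job30 ✓
(job35, job32): job35 before job32 ✓
(job35, job34): job35 before job34 ✓
(job35, job36): job35 before job36 ✓
(job35, job37): job35 before job37 ✓
... plus 19 further pairs not listed.
Count: 43.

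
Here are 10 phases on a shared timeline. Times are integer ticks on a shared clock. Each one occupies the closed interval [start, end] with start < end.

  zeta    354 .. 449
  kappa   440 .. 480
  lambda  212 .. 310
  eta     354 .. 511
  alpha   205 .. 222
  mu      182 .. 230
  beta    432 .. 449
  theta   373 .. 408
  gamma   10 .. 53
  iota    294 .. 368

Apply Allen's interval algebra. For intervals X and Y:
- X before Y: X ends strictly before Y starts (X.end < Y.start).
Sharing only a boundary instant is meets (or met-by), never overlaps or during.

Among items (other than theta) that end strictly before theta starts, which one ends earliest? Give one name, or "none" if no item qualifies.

Target theta = [373, 408].
alpha [205, 222] → before → candidate.
beta [432, 449] → after → excluded.
eta [354, 511] → contains → excluded.
gamma [10, 53] → before → candidate.
iota [294, 368] → before → candidate.
kappa [440, 480] → after → excluded.
lambda [212, 310] → before → candidate.
mu [182, 230] → before → candidate.
zeta [354, 449] → contains → excluded.
Among candidates, earliest end is 53 → gamma.

gamma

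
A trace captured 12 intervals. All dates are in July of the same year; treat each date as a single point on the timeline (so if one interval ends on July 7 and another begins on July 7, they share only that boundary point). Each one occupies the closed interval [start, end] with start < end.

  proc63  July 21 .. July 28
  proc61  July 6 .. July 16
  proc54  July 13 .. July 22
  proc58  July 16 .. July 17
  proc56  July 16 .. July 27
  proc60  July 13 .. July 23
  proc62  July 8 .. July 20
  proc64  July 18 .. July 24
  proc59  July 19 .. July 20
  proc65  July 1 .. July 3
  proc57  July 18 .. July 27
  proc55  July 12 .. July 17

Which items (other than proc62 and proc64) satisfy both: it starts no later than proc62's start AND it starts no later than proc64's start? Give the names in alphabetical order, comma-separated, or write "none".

proc61, proc65

Conditions: its start is no later than proc62's start (X.start <= July 8) AND its start is no later than proc64's start (X.start <= July 18).
proc54: start July 13 <= July 8? ✗; start July 13 <= July 18? ✓ → no.
proc55: start July 12 <= July 8? ✗; start July 12 <= July 18? ✓ → no.
proc56: start July 16 <= July 8? ✗; start July 16 <= July 18? ✓ → no.
proc57: start July 18 <= July 8? ✗; start July 18 <= July 18? ✓ → no.
proc58: start July 16 <= July 8? ✗; start July 16 <= July 18? ✓ → no.
proc59: start July 19 <= July 8? ✗; start July 19 <= July 18? ✗ → no.
proc60: start July 13 <= July 8? ✗; start July 13 <= July 18? ✓ → no.
proc61: start July 6 <= July 8? ✓; start July 6 <= July 18? ✓ → yes.
proc63: start July 21 <= July 8? ✗; start July 21 <= July 18? ✗ → no.
proc65: start July 1 <= July 8? ✓; start July 1 <= July 18? ✓ → yes.
Result: proc61, proc65.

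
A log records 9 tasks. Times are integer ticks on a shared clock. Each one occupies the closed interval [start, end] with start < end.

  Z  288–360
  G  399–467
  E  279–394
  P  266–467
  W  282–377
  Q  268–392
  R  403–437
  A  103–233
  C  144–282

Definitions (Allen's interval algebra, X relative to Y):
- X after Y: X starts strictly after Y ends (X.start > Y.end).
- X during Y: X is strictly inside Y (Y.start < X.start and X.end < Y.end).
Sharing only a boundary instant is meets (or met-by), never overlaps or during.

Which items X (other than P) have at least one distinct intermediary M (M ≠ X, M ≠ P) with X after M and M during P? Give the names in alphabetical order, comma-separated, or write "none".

Target P = [266, 467].
Intermediaries M with M during P: E, Q, R, W, Z.
Via E — items with X after E: G, R.
Via Q — items with X after Q: G, R.
Via R — items with X after R: none.
Via W — items with X after W: G, R.
Via Z — items with X after Z: G, R.
Union: G, R.

G, R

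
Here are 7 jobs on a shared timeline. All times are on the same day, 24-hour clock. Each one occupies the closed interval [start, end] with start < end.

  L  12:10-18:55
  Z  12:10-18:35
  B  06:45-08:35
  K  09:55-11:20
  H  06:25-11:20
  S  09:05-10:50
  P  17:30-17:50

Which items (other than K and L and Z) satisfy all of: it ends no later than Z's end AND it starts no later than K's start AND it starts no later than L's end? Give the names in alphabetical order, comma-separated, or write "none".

B, H, S

Conditions: its end is no later than Z's end (X.end <= 18:35) AND its start is no later than K's start (X.start <= 09:55) AND its start is no later than L's end (X.start <= 18:55).
B: end 08:35 <= 18:35? ✓; start 06:45 <= 09:55? ✓; start 06:45 <= 18:55? ✓ → yes.
H: end 11:20 <= 18:35? ✓; start 06:25 <= 09:55? ✓; start 06:25 <= 18:55? ✓ → yes.
P: end 17:50 <= 18:35? ✓; start 17:30 <= 09:55? ✗; start 17:30 <= 18:55? ✓ → no.
S: end 10:50 <= 18:35? ✓; start 09:05 <= 09:55? ✓; start 09:05 <= 18:55? ✓ → yes.
Result: B, H, S.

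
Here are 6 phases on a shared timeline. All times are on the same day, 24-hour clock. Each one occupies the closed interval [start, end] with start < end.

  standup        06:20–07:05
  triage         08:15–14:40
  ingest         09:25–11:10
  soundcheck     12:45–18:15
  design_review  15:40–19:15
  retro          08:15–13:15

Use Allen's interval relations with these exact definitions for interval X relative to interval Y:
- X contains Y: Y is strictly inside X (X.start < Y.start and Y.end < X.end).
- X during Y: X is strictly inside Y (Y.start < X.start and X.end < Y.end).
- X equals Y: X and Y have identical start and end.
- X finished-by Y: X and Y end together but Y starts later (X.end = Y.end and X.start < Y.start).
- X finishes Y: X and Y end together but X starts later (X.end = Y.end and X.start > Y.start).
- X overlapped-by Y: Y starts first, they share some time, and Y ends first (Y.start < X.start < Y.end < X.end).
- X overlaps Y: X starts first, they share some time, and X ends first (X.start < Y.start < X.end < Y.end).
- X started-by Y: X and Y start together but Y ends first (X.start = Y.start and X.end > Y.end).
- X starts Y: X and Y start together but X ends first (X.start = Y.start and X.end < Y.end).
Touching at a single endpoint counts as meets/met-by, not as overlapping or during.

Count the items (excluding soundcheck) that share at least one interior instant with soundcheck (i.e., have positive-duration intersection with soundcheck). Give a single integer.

3

Target soundcheck = [12:45, 18:15].
design_review [15:40, 19:15] → overlapped-by → counts.
ingest [09:25, 11:10] → before → no.
retro [08:15, 13:15] → overlaps → counts.
standup [06:20, 07:05] → before → no.
triage [08:15, 14:40] → overlaps → counts.
Total: 3.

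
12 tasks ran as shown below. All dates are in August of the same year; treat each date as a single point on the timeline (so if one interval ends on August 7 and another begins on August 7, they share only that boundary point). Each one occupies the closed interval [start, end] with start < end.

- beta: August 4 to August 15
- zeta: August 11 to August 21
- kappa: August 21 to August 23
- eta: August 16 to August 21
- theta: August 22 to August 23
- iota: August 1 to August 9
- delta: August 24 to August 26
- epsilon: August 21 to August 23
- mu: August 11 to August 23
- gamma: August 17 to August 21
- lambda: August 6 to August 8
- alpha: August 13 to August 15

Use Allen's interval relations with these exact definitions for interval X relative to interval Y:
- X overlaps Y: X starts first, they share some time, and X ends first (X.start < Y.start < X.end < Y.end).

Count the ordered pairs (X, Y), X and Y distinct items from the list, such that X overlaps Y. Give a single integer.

3

Checking all 132 ordered pairs for relation 'overlaps'; matching pairs in alphabetical order:
(beta, mu): beta overlaps mu ✓
(beta, zeta): beta overlaps zeta ✓
(iota, beta): iota overlaps beta ✓
Count: 3.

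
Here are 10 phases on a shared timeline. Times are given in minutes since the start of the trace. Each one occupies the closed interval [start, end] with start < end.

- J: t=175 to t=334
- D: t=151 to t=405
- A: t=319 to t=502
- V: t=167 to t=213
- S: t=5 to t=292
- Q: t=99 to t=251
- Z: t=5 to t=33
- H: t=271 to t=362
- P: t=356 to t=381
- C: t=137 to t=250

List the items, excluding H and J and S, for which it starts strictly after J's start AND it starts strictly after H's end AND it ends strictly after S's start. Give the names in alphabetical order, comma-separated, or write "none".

Conditions: its start is strictly after J's start (X.start > t=175) AND its start is strictly after H's end (X.start > t=362) AND its end is strictly after S's start (X.end > t=5).
A: start t=319 > t=175? ✓; start t=319 > t=362? ✗; end t=502 > t=5? ✓ → no.
C: start t=137 > t=175? ✗; start t=137 > t=362? ✗; end t=250 > t=5? ✓ → no.
D: start t=151 > t=175? ✗; start t=151 > t=362? ✗; end t=405 > t=5? ✓ → no.
P: start t=356 > t=175? ✓; start t=356 > t=362? ✗; end t=381 > t=5? ✓ → no.
Q: start t=99 > t=175? ✗; start t=99 > t=362? ✗; end t=251 > t=5? ✓ → no.
V: start t=167 > t=175? ✗; start t=167 > t=362? ✗; end t=213 > t=5? ✓ → no.
Z: start t=5 > t=175? ✗; start t=5 > t=362? ✗; end t=33 > t=5? ✓ → no.
Result: none.

none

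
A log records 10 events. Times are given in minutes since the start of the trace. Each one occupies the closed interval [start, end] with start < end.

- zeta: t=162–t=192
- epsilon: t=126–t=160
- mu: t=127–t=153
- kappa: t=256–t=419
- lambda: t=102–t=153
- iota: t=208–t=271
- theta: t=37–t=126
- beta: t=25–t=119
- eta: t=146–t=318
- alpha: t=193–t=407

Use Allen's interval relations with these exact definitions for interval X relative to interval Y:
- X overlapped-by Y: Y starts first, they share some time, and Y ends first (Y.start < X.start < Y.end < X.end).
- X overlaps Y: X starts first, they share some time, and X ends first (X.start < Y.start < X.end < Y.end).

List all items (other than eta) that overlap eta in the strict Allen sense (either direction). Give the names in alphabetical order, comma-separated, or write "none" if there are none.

Target eta = [t=146, t=318].
alpha [t=193, t=407] → overlapped-by → yes.
beta [t=25, t=119] → before → no.
epsilon [t=126, t=160] → overlaps → yes.
iota [t=208, t=271] → during → no.
kappa [t=256, t=419] → overlapped-by → yes.
lambda [t=102, t=153] → overlaps → yes.
mu [t=127, t=153] → overlaps → yes.
theta [t=37, t=126] → before → no.
zeta [t=162, t=192] → during → no.
Result: alpha, epsilon, kappa, lambda, mu.

alpha, epsilon, kappa, lambda, mu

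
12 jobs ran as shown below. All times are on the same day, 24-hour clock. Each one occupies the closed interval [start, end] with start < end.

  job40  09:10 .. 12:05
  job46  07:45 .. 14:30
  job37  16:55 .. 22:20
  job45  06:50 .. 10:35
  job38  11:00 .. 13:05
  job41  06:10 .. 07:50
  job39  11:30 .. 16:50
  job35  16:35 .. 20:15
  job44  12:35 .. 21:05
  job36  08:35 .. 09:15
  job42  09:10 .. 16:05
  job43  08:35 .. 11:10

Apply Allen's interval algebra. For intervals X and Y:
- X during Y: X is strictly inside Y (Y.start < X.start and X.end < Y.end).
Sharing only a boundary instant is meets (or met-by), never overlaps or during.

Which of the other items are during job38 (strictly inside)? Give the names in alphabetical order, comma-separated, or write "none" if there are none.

none

Target job38 = [11:00, 13:05].
job35 [16:35, 20:15] → after → no.
job36 [08:35, 09:15] → before → no.
job37 [16:55, 22:20] → after → no.
job39 [11:30, 16:50] → overlapped-by → no.
job40 [09:10, 12:05] → overlaps → no.
job41 [06:10, 07:50] → before → no.
job42 [09:10, 16:05] → contains → no.
job43 [08:35, 11:10] → overlaps → no.
job44 [12:35, 21:05] → overlapped-by → no.
job45 [06:50, 10:35] → before → no.
job46 [07:45, 14:30] → contains → no.
Result: none.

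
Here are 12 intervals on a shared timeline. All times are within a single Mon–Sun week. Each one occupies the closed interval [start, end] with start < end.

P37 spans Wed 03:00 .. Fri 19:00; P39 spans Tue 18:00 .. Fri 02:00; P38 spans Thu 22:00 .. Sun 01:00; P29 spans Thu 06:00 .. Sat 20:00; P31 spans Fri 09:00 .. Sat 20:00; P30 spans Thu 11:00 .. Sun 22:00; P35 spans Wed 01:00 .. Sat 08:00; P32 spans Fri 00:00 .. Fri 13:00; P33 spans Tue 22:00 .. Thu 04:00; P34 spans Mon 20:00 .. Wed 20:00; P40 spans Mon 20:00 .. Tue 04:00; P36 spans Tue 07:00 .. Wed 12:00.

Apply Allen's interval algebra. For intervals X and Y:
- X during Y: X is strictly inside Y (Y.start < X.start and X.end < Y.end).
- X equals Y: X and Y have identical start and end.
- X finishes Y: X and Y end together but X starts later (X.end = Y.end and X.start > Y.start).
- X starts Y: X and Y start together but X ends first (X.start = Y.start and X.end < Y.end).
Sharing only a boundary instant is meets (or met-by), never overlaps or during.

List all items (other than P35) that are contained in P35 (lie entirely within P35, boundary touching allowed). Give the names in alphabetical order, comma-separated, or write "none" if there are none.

P32, P37

Target P35 = [Wed 01:00, Sat 08:00].
P29 [Thu 06:00, Sat 20:00] → overlapped-by → no.
P30 [Thu 11:00, Sun 22:00] → overlapped-by → no.
P31 [Fri 09:00, Sat 20:00] → overlapped-by → no.
P32 [Fri 00:00, Fri 13:00] → during → yes.
P33 [Tue 22:00, Thu 04:00] → overlaps → no.
P34 [Mon 20:00, Wed 20:00] → overlaps → no.
P36 [Tue 07:00, Wed 12:00] → overlaps → no.
P37 [Wed 03:00, Fri 19:00] → during → yes.
P38 [Thu 22:00, Sun 01:00] → overlapped-by → no.
P39 [Tue 18:00, Fri 02:00] → overlaps → no.
P40 [Mon 20:00, Tue 04:00] → before → no.
Result: P32, P37.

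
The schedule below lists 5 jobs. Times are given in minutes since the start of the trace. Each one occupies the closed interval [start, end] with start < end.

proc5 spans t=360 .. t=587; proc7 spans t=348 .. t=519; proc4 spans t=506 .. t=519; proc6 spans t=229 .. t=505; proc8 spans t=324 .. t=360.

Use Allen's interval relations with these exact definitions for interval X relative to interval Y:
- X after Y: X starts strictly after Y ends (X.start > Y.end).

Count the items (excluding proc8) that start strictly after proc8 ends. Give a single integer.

Target proc8 = [t=324, t=360].
proc4 [t=506, t=519] → after → counts.
proc5 [t=360, t=587] → met-by → no.
proc6 [t=229, t=505] → contains → no.
proc7 [t=348, t=519] → overlapped-by → no.
Total: 1.

1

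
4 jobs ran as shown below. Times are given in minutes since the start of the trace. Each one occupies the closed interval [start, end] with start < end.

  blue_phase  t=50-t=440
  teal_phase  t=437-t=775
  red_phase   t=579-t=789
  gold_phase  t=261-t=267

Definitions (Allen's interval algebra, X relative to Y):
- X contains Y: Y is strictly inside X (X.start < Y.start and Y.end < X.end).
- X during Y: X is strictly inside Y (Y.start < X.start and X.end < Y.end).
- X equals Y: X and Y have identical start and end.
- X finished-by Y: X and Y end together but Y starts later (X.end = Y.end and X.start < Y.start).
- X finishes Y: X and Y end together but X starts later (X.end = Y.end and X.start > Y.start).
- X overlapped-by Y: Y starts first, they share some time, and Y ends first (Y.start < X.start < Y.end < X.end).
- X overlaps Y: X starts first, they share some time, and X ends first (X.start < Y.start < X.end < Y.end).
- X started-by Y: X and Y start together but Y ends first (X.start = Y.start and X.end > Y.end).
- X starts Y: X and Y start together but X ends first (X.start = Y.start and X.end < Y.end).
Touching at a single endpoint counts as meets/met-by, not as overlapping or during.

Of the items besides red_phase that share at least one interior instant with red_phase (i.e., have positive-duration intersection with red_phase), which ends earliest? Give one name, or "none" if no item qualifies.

Target red_phase = [t=579, t=789].
blue_phase [t=50, t=440] → before → excluded.
gold_phase [t=261, t=267] → before → excluded.
teal_phase [t=437, t=775] → overlaps → candidate.
Among candidates, earliest end is t=775 → teal_phase.

teal_phase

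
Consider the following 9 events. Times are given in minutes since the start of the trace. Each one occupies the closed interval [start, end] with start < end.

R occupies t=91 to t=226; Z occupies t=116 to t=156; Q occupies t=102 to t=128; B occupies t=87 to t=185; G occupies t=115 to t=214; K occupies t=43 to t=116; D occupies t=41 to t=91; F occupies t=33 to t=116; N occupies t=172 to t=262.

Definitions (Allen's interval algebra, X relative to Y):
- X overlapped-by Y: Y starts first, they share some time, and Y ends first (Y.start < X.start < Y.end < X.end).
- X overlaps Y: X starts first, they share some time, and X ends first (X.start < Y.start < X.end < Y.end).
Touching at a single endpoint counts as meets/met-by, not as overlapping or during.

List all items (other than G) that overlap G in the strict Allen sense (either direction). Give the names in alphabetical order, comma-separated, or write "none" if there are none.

Target G = [t=115, t=214].
B [t=87, t=185] → overlaps → yes.
D [t=41, t=91] → before → no.
F [t=33, t=116] → overlaps → yes.
K [t=43, t=116] → overlaps → yes.
N [t=172, t=262] → overlapped-by → yes.
Q [t=102, t=128] → overlaps → yes.
R [t=91, t=226] → contains → no.
Z [t=116, t=156] → during → no.
Result: B, F, K, N, Q.

B, F, K, N, Q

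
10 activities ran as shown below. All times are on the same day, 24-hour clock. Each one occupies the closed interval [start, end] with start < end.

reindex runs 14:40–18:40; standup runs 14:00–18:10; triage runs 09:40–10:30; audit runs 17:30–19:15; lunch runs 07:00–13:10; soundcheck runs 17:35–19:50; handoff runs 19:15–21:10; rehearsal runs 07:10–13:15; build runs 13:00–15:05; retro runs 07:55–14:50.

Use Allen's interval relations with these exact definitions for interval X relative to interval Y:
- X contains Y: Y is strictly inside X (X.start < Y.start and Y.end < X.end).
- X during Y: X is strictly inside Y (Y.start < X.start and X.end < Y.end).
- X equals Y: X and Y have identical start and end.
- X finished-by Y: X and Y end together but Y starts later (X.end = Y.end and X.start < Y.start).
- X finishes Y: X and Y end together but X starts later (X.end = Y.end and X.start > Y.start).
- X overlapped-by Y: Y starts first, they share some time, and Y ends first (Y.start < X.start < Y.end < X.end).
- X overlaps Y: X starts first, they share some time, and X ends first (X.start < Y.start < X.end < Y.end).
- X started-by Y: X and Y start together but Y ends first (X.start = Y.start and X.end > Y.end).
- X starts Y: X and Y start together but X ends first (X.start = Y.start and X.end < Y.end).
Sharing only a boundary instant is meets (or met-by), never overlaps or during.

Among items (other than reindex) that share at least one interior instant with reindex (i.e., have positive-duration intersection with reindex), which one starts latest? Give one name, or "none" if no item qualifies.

soundcheck

Target reindex = [14:40, 18:40].
audit [17:30, 19:15] → overlapped-by → candidate.
build [13:00, 15:05] → overlaps → candidate.
handoff [19:15, 21:10] → after → excluded.
lunch [07:00, 13:10] → before → excluded.
rehearsal [07:10, 13:15] → before → excluded.
retro [07:55, 14:50] → overlaps → candidate.
soundcheck [17:35, 19:50] → overlapped-by → candidate.
standup [14:00, 18:10] → overlaps → candidate.
triage [09:40, 10:30] → before → excluded.
Among candidates, latest start is 17:35 → soundcheck.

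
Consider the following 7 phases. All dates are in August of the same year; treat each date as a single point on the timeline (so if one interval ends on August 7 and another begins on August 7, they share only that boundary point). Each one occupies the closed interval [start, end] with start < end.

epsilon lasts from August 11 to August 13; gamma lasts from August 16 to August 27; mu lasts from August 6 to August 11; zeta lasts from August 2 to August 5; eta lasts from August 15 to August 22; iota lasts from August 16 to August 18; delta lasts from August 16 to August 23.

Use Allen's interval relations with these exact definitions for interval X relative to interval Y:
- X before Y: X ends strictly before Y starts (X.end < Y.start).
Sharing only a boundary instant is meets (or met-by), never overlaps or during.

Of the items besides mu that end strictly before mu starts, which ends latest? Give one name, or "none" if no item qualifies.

zeta

Target mu = [August 6, August 11].
delta [August 16, August 23] → after → excluded.
epsilon [August 11, August 13] → met-by → excluded.
eta [August 15, August 22] → after → excluded.
gamma [August 16, August 27] → after → excluded.
iota [August 16, August 18] → after → excluded.
zeta [August 2, August 5] → before → candidate.
Among candidates, latest end is August 5 → zeta.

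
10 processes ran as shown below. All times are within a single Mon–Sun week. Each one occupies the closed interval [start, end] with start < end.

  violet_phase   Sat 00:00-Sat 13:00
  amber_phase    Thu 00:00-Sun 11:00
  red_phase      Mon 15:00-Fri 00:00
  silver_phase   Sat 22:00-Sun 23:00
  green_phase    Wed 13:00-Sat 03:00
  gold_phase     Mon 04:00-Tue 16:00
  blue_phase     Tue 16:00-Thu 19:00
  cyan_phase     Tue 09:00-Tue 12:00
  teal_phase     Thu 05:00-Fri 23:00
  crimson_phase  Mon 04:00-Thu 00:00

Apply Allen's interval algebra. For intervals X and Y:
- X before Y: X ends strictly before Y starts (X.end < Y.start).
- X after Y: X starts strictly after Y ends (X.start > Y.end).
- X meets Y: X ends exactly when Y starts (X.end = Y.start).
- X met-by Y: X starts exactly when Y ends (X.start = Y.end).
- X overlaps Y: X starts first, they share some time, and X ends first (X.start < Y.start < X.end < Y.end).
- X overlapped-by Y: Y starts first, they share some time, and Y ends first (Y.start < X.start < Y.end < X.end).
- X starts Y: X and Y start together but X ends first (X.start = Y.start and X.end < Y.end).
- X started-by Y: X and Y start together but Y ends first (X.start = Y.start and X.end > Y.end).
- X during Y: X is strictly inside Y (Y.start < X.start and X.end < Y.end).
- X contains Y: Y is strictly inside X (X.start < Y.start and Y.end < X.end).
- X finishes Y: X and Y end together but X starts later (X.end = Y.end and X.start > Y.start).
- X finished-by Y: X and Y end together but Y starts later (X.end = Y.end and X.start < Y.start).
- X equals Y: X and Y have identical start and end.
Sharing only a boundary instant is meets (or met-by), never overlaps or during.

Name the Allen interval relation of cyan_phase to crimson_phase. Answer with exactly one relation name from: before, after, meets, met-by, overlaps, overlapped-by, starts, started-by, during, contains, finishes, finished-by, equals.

during

cyan_phase = [Tue 09:00, Tue 12:00]; crimson_phase = [Mon 04:00, Thu 00:00].
Compare endpoints: cyan_phase.start > crimson_phase.start, cyan_phase.start < crimson_phase.end, cyan_phase.end > crimson_phase.start, cyan_phase.end < crimson_phase.end.
That pattern is 'during'.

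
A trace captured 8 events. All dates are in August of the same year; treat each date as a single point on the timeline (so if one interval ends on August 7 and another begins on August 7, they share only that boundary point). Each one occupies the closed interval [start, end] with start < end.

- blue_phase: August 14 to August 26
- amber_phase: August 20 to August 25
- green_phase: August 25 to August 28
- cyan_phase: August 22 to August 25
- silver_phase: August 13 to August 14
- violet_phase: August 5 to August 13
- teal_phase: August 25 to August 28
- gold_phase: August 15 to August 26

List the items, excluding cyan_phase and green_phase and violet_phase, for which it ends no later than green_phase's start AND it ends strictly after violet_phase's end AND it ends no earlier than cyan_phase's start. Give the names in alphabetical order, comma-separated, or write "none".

amber_phase

Conditions: its end is no later than green_phase's start (X.end <= August 25) AND its end is strictly after violet_phase's end (X.end > August 13) AND its end is no earlier than cyan_phase's start (X.end >= August 22).
amber_phase: end August 25 <= August 25? ✓; end August 25 > August 13? ✓; end August 25 >= August 22? ✓ → yes.
blue_phase: end August 26 <= August 25? ✗; end August 26 > August 13? ✓; end August 26 >= August 22? ✓ → no.
gold_phase: end August 26 <= August 25? ✗; end August 26 > August 13? ✓; end August 26 >= August 22? ✓ → no.
silver_phase: end August 14 <= August 25? ✓; end August 14 > August 13? ✓; end August 14 >= August 22? ✗ → no.
teal_phase: end August 28 <= August 25? ✗; end August 28 > August 13? ✓; end August 28 >= August 22? ✓ → no.
Result: amber_phase.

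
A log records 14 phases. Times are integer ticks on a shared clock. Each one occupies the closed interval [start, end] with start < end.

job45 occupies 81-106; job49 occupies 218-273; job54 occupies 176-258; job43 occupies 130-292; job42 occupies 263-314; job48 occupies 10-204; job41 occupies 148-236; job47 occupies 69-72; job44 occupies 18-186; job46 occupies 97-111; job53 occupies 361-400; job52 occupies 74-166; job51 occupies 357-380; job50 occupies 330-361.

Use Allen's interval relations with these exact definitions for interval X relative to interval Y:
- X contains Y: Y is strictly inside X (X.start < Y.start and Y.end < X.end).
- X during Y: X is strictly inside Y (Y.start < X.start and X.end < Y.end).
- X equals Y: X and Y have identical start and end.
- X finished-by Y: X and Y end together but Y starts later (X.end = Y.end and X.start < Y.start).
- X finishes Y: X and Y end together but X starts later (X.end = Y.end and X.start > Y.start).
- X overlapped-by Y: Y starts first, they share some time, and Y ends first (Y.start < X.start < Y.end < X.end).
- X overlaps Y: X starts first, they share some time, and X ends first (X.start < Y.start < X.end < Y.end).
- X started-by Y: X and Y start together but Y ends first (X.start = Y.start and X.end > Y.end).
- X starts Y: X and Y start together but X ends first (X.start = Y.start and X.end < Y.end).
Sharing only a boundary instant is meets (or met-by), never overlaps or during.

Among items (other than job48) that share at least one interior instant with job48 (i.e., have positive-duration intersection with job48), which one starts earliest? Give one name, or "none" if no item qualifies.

Target job48 = [10, 204].
job41 [148, 236] → overlapped-by → candidate.
job42 [263, 314] → after → excluded.
job43 [130, 292] → overlapped-by → candidate.
job44 [18, 186] → during → candidate.
job45 [81, 106] → during → candidate.
job46 [97, 111] → during → candidate.
job47 [69, 72] → during → candidate.
job49 [218, 273] → after → excluded.
job50 [330, 361] → after → excluded.
job51 [357, 380] → after → excluded.
job52 [74, 166] → during → candidate.
job53 [361, 400] → after → excluded.
job54 [176, 258] → overlapped-by → candidate.
Among candidates, earliest start is 18 → job44.

job44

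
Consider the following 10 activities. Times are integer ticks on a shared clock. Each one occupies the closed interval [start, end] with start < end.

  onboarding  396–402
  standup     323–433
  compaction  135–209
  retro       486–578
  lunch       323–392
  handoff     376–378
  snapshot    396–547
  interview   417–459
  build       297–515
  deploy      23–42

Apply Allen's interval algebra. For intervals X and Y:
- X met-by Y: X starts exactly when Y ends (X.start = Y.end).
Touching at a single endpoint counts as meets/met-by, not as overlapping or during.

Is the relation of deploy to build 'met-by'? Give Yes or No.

No

deploy = [23, 42], build = [297, 515].
Actual relation of deploy to build: before.
Asked whether 'met-by' holds → No.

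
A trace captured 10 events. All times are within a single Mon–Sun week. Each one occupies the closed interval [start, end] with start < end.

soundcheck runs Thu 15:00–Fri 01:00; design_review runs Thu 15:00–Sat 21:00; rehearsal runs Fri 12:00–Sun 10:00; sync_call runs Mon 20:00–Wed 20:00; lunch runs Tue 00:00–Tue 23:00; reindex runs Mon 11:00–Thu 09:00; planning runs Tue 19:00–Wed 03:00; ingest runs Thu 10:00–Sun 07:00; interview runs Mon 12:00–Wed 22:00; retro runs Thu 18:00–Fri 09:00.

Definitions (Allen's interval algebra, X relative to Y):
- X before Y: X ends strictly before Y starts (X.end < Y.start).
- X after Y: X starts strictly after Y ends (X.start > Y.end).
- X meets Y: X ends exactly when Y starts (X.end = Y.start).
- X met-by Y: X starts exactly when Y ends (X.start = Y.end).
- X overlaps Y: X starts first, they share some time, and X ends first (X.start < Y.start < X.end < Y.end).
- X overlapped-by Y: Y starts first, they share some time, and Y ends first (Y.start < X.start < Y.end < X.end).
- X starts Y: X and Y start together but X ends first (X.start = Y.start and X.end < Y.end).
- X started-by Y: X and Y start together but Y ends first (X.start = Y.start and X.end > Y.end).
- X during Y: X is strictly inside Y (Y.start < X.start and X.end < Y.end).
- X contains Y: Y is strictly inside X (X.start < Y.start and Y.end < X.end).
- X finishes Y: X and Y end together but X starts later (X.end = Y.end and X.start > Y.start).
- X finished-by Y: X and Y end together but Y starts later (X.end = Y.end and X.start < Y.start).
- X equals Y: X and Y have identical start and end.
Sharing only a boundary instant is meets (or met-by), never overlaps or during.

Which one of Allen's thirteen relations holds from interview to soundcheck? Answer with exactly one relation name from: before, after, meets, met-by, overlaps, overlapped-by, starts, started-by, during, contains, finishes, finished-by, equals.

interview = [Mon 12:00, Wed 22:00]; soundcheck = [Thu 15:00, Fri 01:00].
Compare endpoints: interview.start < soundcheck.start, interview.start < soundcheck.end, interview.end < soundcheck.start, interview.end < soundcheck.end.
That pattern is 'before'.

before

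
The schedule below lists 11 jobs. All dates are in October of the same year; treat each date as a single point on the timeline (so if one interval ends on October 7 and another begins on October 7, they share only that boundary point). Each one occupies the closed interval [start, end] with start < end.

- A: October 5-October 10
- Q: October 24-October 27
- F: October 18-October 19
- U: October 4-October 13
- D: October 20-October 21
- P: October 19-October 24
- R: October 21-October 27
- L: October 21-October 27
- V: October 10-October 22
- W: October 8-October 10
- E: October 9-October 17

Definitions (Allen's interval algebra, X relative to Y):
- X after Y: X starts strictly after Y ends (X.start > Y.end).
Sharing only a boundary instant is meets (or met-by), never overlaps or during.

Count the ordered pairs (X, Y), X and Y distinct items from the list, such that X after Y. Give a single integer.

Checking all 110 ordered pairs for relation 'after'; matching pairs in alphabetical order:
(D, A): D after A ✓
(D, E): D after E ✓
(D, F): D after F ✓
(D, U): D after U ✓
(D, W): D after W ✓
(F, A): F after A ✓
(F, E): F after E ✓
(F, U): F after U ✓
(F, W): F after W ✓
(L, A): L after A ✓
(L, E): L after E ✓
(L, F): L after F ✓
(L, U): L after U ✓
(L, W): L after W ✓
(P, A): P after A ✓
(P, E): P after E ✓
(P, U): P after U ✓
(P, W): P after W ✓
(Q, A): Q after A ✓
(Q, D): Q after D ✓
(Q, E): Q after E ✓
(Q, F): Q after F ✓
(Q, U): Q after U ✓
(Q, V): Q after V ✓
... plus 6 further pairs not listed.
Count: 30.

30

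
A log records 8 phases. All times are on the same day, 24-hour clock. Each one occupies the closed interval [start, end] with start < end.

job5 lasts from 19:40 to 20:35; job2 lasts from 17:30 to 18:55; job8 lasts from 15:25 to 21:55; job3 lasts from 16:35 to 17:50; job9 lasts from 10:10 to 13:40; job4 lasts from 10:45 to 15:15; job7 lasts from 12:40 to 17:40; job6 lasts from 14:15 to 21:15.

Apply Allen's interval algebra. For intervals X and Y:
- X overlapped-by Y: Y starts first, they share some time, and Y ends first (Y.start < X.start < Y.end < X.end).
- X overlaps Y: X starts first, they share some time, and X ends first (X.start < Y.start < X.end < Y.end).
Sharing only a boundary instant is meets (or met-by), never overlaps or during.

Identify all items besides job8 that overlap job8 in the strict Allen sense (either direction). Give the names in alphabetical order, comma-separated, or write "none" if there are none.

job6, job7

Target job8 = [15:25, 21:55].
job2 [17:30, 18:55] → during → no.
job3 [16:35, 17:50] → during → no.
job4 [10:45, 15:15] → before → no.
job5 [19:40, 20:35] → during → no.
job6 [14:15, 21:15] → overlaps → yes.
job7 [12:40, 17:40] → overlaps → yes.
job9 [10:10, 13:40] → before → no.
Result: job6, job7.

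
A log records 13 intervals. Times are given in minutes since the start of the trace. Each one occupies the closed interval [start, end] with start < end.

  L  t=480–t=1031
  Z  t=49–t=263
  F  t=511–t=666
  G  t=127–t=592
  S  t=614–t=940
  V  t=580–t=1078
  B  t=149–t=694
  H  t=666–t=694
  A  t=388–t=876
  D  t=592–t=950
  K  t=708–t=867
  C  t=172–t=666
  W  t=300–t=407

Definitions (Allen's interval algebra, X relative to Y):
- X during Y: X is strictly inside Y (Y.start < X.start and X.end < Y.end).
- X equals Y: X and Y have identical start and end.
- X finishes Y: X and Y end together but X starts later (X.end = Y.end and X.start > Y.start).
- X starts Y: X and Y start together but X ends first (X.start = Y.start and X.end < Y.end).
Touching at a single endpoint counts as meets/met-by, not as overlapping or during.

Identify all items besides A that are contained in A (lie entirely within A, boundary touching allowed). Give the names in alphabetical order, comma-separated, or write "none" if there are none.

Target A = [t=388, t=876].
B [t=149, t=694] → overlaps → no.
C [t=172, t=666] → overlaps → no.
D [t=592, t=950] → overlapped-by → no.
F [t=511, t=666] → during → yes.
G [t=127, t=592] → overlaps → no.
H [t=666, t=694] → during → yes.
K [t=708, t=867] → during → yes.
L [t=480, t=1031] → overlapped-by → no.
S [t=614, t=940] → overlapped-by → no.
V [t=580, t=1078] → overlapped-by → no.
W [t=300, t=407] → overlaps → no.
Z [t=49, t=263] → before → no.
Result: F, H, K.

F, H, K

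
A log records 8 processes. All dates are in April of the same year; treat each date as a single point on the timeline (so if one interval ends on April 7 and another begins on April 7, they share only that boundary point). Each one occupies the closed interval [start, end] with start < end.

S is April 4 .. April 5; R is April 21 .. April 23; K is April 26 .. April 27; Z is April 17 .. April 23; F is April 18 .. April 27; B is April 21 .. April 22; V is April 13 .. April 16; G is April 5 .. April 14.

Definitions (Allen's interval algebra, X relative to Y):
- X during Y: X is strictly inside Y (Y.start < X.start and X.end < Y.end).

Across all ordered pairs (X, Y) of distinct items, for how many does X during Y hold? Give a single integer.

Checking all 56 ordered pairs for relation 'during'; matching pairs in alphabetical order:
(B, F): B during F ✓
(B, Z): B during Z ✓
(R, F): R during F ✓
Count: 3.

3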